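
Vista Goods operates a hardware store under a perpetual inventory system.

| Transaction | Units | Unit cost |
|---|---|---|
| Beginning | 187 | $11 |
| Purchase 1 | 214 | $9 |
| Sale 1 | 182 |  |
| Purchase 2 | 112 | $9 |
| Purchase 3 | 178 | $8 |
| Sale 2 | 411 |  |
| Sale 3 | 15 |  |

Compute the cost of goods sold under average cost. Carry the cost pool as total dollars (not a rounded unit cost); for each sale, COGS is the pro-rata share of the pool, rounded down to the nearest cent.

After Beginning: 187 on hand, pool $2,057.00 (≈ $11.0000 each)
After Purchase 1: 401 on hand, pool $3,983.00 (≈ $9.9327 each)
Sale 1, sell 182: 182/401 × $3,983.00 → $1,807.74
After Purchase 2: 331 on hand, pool $3,183.26 (≈ $9.6171 each)
After Purchase 3: 509 on hand, pool $4,607.26 (≈ $9.0516 each)
Sale 2, sell 411: 411/509 × $4,607.26 → $3,720.20
Sale 3, sell 15: 15/98 × $887.06 → $135.77
Total COGS = $1,807.74 + $3,720.20 + $135.77 = $5,663.71
Ending inventory (cost pool remaining) = $751.29
Check: goods available $6,415.00 = COGS $5,663.71 + ending $751.29

COGS = $5,663.71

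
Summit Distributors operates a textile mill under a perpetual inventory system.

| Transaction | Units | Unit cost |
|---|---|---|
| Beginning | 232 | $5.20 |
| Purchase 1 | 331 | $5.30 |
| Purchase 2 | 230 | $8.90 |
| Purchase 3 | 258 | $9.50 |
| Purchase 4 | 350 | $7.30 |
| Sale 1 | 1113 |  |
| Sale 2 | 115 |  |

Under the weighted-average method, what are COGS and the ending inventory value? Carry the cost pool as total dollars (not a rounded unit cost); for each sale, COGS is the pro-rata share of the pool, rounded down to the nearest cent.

After Beginning: 232 on hand, pool $1,206.40 (≈ $5.2000 each)
After Purchase 1: 563 on hand, pool $2,960.70 (≈ $5.2588 each)
After Purchase 2: 793 on hand, pool $5,007.70 (≈ $6.3149 each)
After Purchase 3: 1051 on hand, pool $7,458.70 (≈ $7.0968 each)
After Purchase 4: 1401 on hand, pool $10,013.70 (≈ $7.1475 each)
Sale 1, sell 1113: 1113/1401 × $10,013.70 → $7,955.20
Sale 2, sell 115: 115/288 × $2,058.50 → $821.97
Total COGS = $7,955.20 + $821.97 = $8,777.17
Ending inventory (cost pool remaining) = $1,236.53

COGS = $8,777.17; ending inventory = $1,236.53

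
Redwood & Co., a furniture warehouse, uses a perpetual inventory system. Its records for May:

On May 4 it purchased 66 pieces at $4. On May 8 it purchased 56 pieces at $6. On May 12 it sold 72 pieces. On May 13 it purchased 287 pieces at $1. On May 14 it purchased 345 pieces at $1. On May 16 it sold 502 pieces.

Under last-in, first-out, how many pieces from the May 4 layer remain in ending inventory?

50

May 12, 72 sold [LIFO — newest first]: 56 @ $6 + 16 @ $4 = $400
May 16, 502 sold [LIFO — newest first]: 345 @ $1 + 157 @ $1 = $502
Total COGS = $400 + $502 = $902
Ending inventory: 50 @ $4 + 130 @ $1 = $330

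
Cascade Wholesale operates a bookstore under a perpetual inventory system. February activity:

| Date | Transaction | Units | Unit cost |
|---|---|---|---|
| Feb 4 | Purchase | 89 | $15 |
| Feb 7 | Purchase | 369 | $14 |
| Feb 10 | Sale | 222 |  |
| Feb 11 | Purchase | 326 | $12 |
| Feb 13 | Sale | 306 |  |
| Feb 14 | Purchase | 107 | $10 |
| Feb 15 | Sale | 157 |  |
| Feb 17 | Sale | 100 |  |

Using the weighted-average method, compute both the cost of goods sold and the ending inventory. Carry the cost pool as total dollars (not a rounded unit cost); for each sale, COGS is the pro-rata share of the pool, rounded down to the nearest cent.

After Feb 4: 89 on hand, pool $1,335.00 (≈ $15.0000 each)
After Feb 7: 458 on hand, pool $6,501.00 (≈ $14.1943 each)
Feb 10, sell 222: 222/458 × $6,501.00 → $3,151.13
After Feb 11: 562 on hand, pool $7,261.87 (≈ $12.9215 each)
Feb 13, sell 306: 306/562 × $7,261.87 → $3,953.97
After Feb 14: 363 on hand, pool $4,377.90 (≈ $12.0603 each)
Feb 15, sell 157: 157/363 × $4,377.90 → $1,893.47
Feb 17, sell 100: 100/206 × $2,484.43 → $1,206.03
Total COGS = $3,151.13 + $3,953.97 + $1,893.47 + $1,206.03 = $10,204.60
Ending inventory (cost pool remaining) = $1,278.40
Check: goods available $11,483.00 = COGS $10,204.60 + ending $1,278.40

COGS = $10,204.60; ending inventory = $1,278.40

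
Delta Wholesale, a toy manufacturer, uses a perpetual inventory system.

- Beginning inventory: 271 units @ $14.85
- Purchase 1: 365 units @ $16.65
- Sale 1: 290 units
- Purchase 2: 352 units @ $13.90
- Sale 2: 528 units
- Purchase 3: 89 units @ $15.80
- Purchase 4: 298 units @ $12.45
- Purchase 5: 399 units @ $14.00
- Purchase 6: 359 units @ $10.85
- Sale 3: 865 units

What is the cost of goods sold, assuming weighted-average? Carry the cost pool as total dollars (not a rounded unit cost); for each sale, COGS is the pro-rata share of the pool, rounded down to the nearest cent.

After Beginning: 271 on hand, pool $4,024.35 (≈ $14.8500 each)
After Purchase 1: 636 on hand, pool $10,101.60 (≈ $15.8830 each)
Sale 1, sell 290: 290/636 × $10,101.60 → $4,606.07
After Purchase 2: 698 on hand, pool $10,388.33 (≈ $14.8830 each)
Sale 2, sell 528: 528/698 × $10,388.33 → $7,858.22
After Purchase 3: 259 on hand, pool $3,936.31 (≈ $15.1981 each)
After Purchase 4: 557 on hand, pool $7,646.41 (≈ $13.7278 each)
After Purchase 5: 956 on hand, pool $13,232.41 (≈ $13.8414 each)
After Purchase 6: 1315 on hand, pool $17,127.56 (≈ $13.0248 each)
Sale 3, sell 865: 865/1315 × $17,127.56 → $11,266.41
Total COGS = $4,606.07 + $7,858.22 + $11,266.41 = $23,730.70
Ending inventory (cost pool remaining) = $5,861.15

COGS = $23,730.70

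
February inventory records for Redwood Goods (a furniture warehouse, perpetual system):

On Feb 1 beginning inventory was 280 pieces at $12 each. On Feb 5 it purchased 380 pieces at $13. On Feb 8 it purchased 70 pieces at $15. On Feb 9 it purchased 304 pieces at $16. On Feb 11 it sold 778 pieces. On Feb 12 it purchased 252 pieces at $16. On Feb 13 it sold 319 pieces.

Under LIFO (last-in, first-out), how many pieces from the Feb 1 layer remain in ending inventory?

189

Feb 11, 778 sold [LIFO — newest first]: 304 @ $16 + 70 @ $15 + 380 @ $13 + 24 @ $12 = $11,142
Feb 13, 319 sold [LIFO — newest first]: 252 @ $16 + 67 @ $12 = $4,836
Total COGS = $11,142 + $4,836 = $15,978
Ending inventory: 189 @ $12 = $2,268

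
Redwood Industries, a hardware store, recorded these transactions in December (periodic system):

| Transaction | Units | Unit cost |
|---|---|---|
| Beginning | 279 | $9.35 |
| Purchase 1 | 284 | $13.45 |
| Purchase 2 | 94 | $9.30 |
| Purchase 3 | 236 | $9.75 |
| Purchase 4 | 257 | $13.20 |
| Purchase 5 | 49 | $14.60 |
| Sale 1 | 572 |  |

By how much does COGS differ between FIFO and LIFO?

FIFO COGS: 279 @ $9.35 + 284 @ $13.45 + 9 @ $9.30 = $6,512.15
LIFO COGS: 49 @ $14.60 + 257 @ $13.20 + 236 @ $9.75 + 30 @ $9.30 = $6,687.80
Difference = |$6,512.15 − $6,687.80| = $175.65

$175.65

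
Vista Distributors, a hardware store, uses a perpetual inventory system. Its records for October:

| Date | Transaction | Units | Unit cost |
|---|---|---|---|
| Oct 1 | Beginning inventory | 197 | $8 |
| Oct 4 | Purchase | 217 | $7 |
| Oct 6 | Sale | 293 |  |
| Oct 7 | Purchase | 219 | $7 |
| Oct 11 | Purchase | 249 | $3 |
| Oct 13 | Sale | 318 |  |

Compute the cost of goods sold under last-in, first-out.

Oct 6, 293 sold [LIFO — newest first]: 217 @ $7 + 76 @ $8 = $2,127
Oct 13, 318 sold [LIFO — newest first]: 249 @ $3 + 69 @ $7 = $1,230
Total COGS = $2,127 + $1,230 = $3,357
Ending inventory: 121 @ $8 + 150 @ $7 = $2,018
Check: goods available $5,375 = COGS $3,357 + ending $2,018

COGS = $3,357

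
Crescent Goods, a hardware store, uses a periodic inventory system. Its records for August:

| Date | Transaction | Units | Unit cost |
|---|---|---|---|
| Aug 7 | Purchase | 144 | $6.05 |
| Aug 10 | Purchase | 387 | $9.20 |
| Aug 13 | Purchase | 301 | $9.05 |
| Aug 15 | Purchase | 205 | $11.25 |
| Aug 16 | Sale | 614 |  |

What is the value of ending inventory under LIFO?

Aug 16, 614 sold [LIFO — newest first]: 205 @ $11.25 + 301 @ $9.05 + 108 @ $9.20 = $6,023.90
Ending inventory: 144 @ $6.05 + 279 @ $9.20 = $3,438.00
Check: goods available $9,461.90 = COGS $6,023.90 + ending $3,438.00

Ending inventory = $3,438.00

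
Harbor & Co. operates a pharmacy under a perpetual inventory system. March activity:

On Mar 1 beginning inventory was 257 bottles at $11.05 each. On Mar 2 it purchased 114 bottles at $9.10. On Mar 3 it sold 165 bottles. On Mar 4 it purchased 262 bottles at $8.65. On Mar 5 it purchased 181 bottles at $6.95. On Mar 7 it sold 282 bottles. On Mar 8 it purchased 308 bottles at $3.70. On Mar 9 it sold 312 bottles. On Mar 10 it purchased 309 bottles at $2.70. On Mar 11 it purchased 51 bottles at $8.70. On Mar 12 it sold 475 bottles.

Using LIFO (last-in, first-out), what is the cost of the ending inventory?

Mar 3, 165 sold [LIFO — newest first]: 114 @ $9.10 + 51 @ $11.05 = $1,600.95
Mar 7, 282 sold [LIFO — newest first]: 181 @ $6.95 + 101 @ $8.65 = $2,131.60
Mar 9, 312 sold [LIFO — newest first]: 308 @ $3.70 + 4 @ $8.65 = $1,174.20
Mar 12, 475 sold [LIFO — newest first]: 51 @ $8.70 + 309 @ $2.70 + 115 @ $8.65 = $2,272.75
Total COGS = $1,600.95 + $2,131.60 + $1,174.20 + $2,272.75 = $7,179.50
Ending inventory: 206 @ $11.05 + 42 @ $8.65 = $2,639.60

Ending inventory = $2,639.60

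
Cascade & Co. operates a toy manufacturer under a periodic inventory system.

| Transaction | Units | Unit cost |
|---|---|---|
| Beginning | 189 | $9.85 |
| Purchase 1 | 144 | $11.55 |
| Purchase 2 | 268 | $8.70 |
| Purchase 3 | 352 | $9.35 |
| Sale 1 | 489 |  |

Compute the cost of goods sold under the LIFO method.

Sale 1 (489) [LIFO — newest first]: 352 @ $9.35 + 137 @ $8.70 = $4,483.10
Ending inventory: 189 @ $9.85 + 144 @ $11.55 + 131 @ $8.70 = $4,664.55

COGS = $4,483.10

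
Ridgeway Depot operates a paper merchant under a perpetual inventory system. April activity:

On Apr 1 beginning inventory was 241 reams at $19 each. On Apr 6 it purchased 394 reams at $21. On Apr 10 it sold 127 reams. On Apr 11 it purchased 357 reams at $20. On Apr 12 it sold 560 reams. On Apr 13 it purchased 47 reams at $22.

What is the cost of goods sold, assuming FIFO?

Apr 10, 127 sold [FIFO — oldest first]: 127 @ $19 = $2,413
Apr 12, 560 sold [FIFO — oldest first]: 114 @ $19 + 394 @ $21 + 52 @ $20 = $11,480
Total COGS = $2,413 + $11,480 = $13,893
Ending inventory: 305 @ $20 + 47 @ $22 = $7,134

COGS = $13,893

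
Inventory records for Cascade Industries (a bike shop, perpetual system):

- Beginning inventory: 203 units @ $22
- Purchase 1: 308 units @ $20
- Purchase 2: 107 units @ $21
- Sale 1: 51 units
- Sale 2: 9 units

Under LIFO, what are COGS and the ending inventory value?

Sale 1 (51) [LIFO — newest first]: 51 @ $21 = $1,071
Sale 2 (9) [LIFO — newest first]: 9 @ $21 = $189
Total COGS = $1,071 + $189 = $1,260
Ending inventory: 203 @ $22 + 308 @ $20 + 47 @ $21 = $11,613

COGS = $1,260; ending inventory = $11,613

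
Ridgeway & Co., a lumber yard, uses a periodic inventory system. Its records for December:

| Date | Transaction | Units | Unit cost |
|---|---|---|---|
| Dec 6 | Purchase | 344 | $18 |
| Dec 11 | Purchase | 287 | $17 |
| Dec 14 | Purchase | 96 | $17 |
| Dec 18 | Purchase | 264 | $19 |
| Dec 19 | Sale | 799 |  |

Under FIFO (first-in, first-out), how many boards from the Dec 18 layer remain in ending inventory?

192

Dec 19, 799 sold [FIFO — oldest first]: 344 @ $18 + 287 @ $17 + 96 @ $17 + 72 @ $19 = $14,071
Ending inventory: 192 @ $19 = $3,648
Check: goods available $17,719 = COGS $14,071 + ending $3,648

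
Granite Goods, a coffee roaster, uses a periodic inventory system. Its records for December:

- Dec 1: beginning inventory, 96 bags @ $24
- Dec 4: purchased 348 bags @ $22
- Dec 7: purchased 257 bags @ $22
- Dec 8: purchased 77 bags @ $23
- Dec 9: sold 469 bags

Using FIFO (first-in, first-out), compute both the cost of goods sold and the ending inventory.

Dec 9, 469 sold [FIFO — oldest first]: 96 @ $24 + 348 @ $22 + 25 @ $22 = $10,510
Ending inventory: 232 @ $22 + 77 @ $23 = $6,875

COGS = $10,510; ending inventory = $6,875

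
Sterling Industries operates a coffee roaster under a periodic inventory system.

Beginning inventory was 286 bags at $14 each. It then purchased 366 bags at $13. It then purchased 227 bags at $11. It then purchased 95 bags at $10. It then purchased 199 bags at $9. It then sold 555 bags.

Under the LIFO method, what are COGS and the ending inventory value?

COGS = $5,680; ending inventory = $8,320

Sale 1 (555) [LIFO — newest first]: 199 @ $9 + 95 @ $10 + 227 @ $11 + 34 @ $13 = $5,680
Ending inventory: 286 @ $14 + 332 @ $13 = $8,320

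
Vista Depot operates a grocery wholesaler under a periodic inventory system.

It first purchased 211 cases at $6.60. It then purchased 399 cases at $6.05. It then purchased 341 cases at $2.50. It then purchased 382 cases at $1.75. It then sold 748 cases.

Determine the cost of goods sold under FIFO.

COGS = $4,151.55

Sale 1 (748) [FIFO — oldest first]: 211 @ $6.60 + 399 @ $6.05 + 138 @ $2.50 = $4,151.55
Ending inventory: 203 @ $2.50 + 382 @ $1.75 = $1,176.00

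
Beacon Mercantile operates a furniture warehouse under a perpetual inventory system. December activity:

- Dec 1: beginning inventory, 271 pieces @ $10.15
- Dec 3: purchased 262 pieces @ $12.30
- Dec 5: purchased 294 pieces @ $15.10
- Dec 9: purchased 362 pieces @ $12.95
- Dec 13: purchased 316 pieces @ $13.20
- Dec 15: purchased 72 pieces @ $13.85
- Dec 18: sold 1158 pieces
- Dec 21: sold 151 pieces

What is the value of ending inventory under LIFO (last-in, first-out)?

Ending inventory = $2,720.20

Dec 18, 1158 sold [LIFO — newest first]: 72 @ $13.85 + 316 @ $13.20 + 362 @ $12.95 + 294 @ $15.10 + 114 @ $12.30 = $15,697.90
Dec 21, 151 sold [LIFO — newest first]: 148 @ $12.30 + 3 @ $10.15 = $1,850.85
Total COGS = $15,697.90 + $1,850.85 = $17,548.75
Ending inventory: 268 @ $10.15 = $2,720.20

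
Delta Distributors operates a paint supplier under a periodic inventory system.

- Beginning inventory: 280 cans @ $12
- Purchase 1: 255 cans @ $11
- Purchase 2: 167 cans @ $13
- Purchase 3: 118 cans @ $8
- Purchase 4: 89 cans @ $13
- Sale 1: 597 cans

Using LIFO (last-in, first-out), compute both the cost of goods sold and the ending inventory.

COGS = $6,725; ending inventory = $3,712

Sale 1 (597) [LIFO — newest first]: 89 @ $13 + 118 @ $8 + 167 @ $13 + 223 @ $11 = $6,725
Ending inventory: 280 @ $12 + 32 @ $11 = $3,712
Check: goods available $10,437 = COGS $6,725 + ending $3,712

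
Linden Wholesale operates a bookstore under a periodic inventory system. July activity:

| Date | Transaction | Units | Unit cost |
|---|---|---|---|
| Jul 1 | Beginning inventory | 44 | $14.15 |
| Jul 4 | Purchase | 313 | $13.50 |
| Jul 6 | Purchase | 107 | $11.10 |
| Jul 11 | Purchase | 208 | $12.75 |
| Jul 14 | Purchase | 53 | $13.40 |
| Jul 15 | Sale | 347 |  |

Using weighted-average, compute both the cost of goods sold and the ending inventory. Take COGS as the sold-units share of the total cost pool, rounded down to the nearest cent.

COGS = $4,498.07; ending inventory = $4,899.93

Jul 15, sell 347: 347/725 × $9,398.00 → $4,498.07
Ending inventory (cost pool remaining) = $4,899.93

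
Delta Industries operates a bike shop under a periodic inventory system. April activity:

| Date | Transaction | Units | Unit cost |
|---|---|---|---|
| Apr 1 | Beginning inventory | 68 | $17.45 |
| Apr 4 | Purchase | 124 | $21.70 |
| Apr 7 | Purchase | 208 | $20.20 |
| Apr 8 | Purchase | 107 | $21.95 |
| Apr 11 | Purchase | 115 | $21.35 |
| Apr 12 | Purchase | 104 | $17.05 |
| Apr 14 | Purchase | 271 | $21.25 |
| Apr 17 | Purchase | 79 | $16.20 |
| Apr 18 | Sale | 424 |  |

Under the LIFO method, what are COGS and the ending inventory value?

COGS = $8,300.25; ending inventory = $13,394.40

Apr 18, 424 sold [LIFO — newest first]: 79 @ $16.20 + 271 @ $21.25 + 74 @ $17.05 = $8,300.25
Ending inventory: 68 @ $17.45 + 124 @ $21.70 + 208 @ $20.20 + 107 @ $21.95 + 115 @ $21.35 + 30 @ $17.05 = $13,394.40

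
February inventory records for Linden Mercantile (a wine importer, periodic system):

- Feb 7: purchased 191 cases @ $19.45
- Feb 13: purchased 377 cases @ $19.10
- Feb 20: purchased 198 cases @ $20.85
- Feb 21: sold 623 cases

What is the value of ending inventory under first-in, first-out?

Ending inventory = $2,981.55

Feb 21, 623 sold [FIFO — oldest first]: 191 @ $19.45 + 377 @ $19.10 + 55 @ $20.85 = $12,062.40
Ending inventory: 143 @ $20.85 = $2,981.55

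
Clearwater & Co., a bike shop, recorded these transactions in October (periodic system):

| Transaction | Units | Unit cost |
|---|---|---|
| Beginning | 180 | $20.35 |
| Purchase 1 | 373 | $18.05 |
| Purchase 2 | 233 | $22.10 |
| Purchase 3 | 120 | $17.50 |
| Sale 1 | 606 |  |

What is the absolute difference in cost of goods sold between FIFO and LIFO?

FIFO COGS: 180 @ $20.35 + 373 @ $18.05 + 53 @ $22.10 = $11,566.95
LIFO COGS: 120 @ $17.50 + 233 @ $22.10 + 253 @ $18.05 = $11,815.95
Difference = |$11,566.95 − $11,815.95| = $249.00

$249.00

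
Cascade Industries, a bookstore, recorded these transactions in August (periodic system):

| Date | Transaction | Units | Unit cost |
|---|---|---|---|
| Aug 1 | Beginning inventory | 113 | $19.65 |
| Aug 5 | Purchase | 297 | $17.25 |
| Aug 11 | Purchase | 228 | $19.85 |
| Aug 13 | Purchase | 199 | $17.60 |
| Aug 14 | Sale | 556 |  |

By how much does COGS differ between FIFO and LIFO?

FIFO COGS: 113 @ $19.65 + 297 @ $17.25 + 146 @ $19.85 = $10,241.80
LIFO COGS: 199 @ $17.60 + 228 @ $19.85 + 129 @ $17.25 = $10,253.45
Difference = |$10,241.80 − $10,253.45| = $11.65

$11.65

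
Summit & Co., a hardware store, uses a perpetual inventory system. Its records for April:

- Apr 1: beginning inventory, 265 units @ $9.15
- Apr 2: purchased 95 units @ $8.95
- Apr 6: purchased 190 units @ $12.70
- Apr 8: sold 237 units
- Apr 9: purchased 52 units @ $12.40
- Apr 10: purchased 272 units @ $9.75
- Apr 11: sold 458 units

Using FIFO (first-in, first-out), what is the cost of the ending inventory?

Ending inventory = $1,745.25

Apr 8, 237 sold [FIFO — oldest first]: 237 @ $9.15 = $2,168.55
Apr 11, 458 sold [FIFO — oldest first]: 28 @ $9.15 + 95 @ $8.95 + 190 @ $12.70 + 52 @ $12.40 + 93 @ $9.75 = $5,071.00
Total COGS = $2,168.55 + $5,071.00 = $7,239.55
Ending inventory: 179 @ $9.75 = $1,745.25
Check: goods available $8,984.80 = COGS $7,239.55 + ending $1,745.25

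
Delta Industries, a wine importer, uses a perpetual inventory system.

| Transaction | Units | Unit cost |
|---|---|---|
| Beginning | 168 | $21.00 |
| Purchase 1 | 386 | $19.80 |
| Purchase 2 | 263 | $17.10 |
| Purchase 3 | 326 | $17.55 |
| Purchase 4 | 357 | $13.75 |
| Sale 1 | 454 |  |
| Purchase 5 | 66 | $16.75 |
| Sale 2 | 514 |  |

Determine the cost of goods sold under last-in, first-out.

COGS = $15,480.45

Sale 1 (454) [LIFO — newest first]: 357 @ $13.75 + 97 @ $17.55 = $6,611.10
Sale 2 (514) [LIFO — newest first]: 66 @ $16.75 + 229 @ $17.55 + 219 @ $17.10 = $8,869.35
Total COGS = $6,611.10 + $8,869.35 = $15,480.45
Ending inventory: 168 @ $21.00 + 386 @ $19.80 + 44 @ $17.10 = $11,923.20
Check: goods available $27,403.65 = COGS $15,480.45 + ending $11,923.20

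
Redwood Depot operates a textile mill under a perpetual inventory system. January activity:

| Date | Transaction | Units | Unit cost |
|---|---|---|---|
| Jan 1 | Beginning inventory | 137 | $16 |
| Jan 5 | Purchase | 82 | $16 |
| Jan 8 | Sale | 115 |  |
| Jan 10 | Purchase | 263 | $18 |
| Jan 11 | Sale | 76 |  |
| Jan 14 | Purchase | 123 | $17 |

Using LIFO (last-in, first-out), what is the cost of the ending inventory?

Jan 8, 115 sold [LIFO — newest first]: 82 @ $16 + 33 @ $16 = $1,840
Jan 11, 76 sold [LIFO — newest first]: 76 @ $18 = $1,368
Total COGS = $1,840 + $1,368 = $3,208
Ending inventory: 104 @ $16 + 187 @ $18 + 123 @ $17 = $7,121
Check: goods available $10,329 = COGS $3,208 + ending $7,121

Ending inventory = $7,121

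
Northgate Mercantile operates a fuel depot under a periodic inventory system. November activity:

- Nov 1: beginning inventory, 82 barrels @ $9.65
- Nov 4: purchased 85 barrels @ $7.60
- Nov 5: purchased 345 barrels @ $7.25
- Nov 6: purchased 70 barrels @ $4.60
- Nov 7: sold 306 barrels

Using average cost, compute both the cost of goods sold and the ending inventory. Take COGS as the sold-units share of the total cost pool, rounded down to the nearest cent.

Nov 7, sell 306: 306/582 × $4,260.55 → $2,240.08
Ending inventory (cost pool remaining) = $2,020.47

COGS = $2,240.08; ending inventory = $2,020.47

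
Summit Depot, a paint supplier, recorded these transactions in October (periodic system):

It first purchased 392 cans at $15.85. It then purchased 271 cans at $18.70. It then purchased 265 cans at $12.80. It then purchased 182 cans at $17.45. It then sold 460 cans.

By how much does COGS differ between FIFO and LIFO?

FIFO COGS: 392 @ $15.85 + 68 @ $18.70 = $7,484.80
LIFO COGS: 182 @ $17.45 + 265 @ $12.80 + 13 @ $18.70 = $6,811.00
Difference = |$7,484.80 − $6,811.00| = $673.80

$673.80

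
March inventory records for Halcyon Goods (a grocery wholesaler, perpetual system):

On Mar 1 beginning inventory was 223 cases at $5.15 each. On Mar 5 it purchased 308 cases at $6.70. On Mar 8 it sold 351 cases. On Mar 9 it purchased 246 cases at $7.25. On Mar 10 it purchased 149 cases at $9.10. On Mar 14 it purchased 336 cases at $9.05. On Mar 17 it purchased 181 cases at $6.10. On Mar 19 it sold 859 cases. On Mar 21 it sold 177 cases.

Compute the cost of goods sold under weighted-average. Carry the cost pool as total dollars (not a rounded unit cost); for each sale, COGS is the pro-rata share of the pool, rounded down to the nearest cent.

After Mar 1: 223 on hand, pool $1,148.45 (≈ $5.1500 each)
After Mar 5: 531 on hand, pool $3,212.05 (≈ $6.0491 each)
Mar 8, sell 351: 351/531 × $3,212.05 → $2,123.21
After Mar 9: 426 on hand, pool $2,872.34 (≈ $6.7426 each)
After Mar 10: 575 on hand, pool $4,228.24 (≈ $7.3535 each)
After Mar 14: 911 on hand, pool $7,269.04 (≈ $7.9792 each)
After Mar 17: 1092 on hand, pool $8,373.14 (≈ $7.6677 each)
Mar 19, sell 859: 859/1092 × $8,373.14 → $6,586.56
Mar 21, sell 177: 177/233 × $1,786.58 → $1,357.18
Total COGS = $2,123.21 + $6,586.56 + $1,357.18 = $10,066.95
Ending inventory (cost pool remaining) = $429.40

COGS = $10,066.95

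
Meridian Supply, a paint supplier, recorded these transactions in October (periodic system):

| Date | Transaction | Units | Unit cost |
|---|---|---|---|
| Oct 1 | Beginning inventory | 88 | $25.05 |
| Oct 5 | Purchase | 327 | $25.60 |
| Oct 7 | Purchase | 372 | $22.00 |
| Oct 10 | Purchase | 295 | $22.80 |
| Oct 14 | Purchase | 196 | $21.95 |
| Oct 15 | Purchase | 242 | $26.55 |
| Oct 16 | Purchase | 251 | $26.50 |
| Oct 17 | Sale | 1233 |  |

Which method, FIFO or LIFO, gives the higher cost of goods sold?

FIFO COGS: 88 @ $25.05 + 327 @ $25.60 + 372 @ $22.00 + 295 @ $22.80 + 151 @ $21.95 = $28,800.05
LIFO COGS: 251 @ $26.50 + 242 @ $26.55 + 196 @ $21.95 + 295 @ $22.80 + 249 @ $22.00 = $29,582.80

LIFO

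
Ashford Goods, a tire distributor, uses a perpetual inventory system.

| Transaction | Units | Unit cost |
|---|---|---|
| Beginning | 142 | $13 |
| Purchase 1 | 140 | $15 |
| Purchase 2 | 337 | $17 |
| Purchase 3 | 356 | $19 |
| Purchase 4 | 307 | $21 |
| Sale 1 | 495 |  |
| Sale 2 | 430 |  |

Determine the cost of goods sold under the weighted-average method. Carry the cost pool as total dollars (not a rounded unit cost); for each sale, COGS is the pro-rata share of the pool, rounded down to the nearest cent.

COGS = $16,512.90

After Beginning: 142 on hand, pool $1,846.00 (≈ $13.0000 each)
After Purchase 1: 282 on hand, pool $3,946.00 (≈ $13.9929 each)
After Purchase 2: 619 on hand, pool $9,675.00 (≈ $15.6300 each)
After Purchase 3: 975 on hand, pool $16,439.00 (≈ $16.8605 each)
After Purchase 4: 1282 on hand, pool $22,886.00 (≈ $17.8518 each)
Sale 1, sell 495: 495/1282 × $22,886.00 → $8,836.63
Sale 2, sell 430: 430/787 × $14,049.37 → $7,676.27
Total COGS = $8,836.63 + $7,676.27 = $16,512.90
Ending inventory (cost pool remaining) = $6,373.10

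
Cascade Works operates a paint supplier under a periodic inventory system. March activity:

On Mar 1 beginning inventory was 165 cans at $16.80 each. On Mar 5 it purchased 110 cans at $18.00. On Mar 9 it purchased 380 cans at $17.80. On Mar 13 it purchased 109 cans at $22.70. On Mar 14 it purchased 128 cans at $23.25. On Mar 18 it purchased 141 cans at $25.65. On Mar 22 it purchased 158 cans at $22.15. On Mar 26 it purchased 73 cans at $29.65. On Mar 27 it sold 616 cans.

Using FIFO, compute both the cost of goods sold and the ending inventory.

COGS = $10,821.80; ending inventory = $15,425.30

Mar 27, 616 sold [FIFO — oldest first]: 165 @ $16.80 + 110 @ $18.00 + 341 @ $17.80 = $10,821.80
Ending inventory: 39 @ $17.80 + 109 @ $22.70 + 128 @ $23.25 + 141 @ $25.65 + 158 @ $22.15 + 73 @ $29.65 = $15,425.30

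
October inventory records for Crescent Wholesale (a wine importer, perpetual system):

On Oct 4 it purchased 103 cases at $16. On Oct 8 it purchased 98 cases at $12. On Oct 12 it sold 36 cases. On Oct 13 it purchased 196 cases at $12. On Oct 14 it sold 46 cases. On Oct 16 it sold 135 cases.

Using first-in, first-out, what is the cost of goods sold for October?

Oct 12, 36 sold [FIFO — oldest first]: 36 @ $16 = $576
Oct 14, 46 sold [FIFO — oldest first]: 46 @ $16 = $736
Oct 16, 135 sold [FIFO — oldest first]: 21 @ $16 + 98 @ $12 + 16 @ $12 = $1,704
Total COGS = $576 + $736 + $1,704 = $3,016
Ending inventory: 180 @ $12 = $2,160

COGS = $3,016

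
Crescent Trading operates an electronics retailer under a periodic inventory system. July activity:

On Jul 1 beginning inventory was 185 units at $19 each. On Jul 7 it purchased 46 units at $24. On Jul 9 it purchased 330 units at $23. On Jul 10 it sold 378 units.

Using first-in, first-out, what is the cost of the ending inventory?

Jul 10, 378 sold [FIFO — oldest first]: 185 @ $19 + 46 @ $24 + 147 @ $23 = $8,000
Ending inventory: 183 @ $23 = $4,209

Ending inventory = $4,209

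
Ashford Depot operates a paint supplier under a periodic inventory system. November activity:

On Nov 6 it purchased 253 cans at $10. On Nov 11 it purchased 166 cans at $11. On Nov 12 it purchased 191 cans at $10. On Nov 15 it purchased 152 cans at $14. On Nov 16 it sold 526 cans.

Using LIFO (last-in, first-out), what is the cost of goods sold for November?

COGS = $6,034

Nov 16, 526 sold [LIFO — newest first]: 152 @ $14 + 191 @ $10 + 166 @ $11 + 17 @ $10 = $6,034
Ending inventory: 236 @ $10 = $2,360
Check: goods available $8,394 = COGS $6,034 + ending $2,360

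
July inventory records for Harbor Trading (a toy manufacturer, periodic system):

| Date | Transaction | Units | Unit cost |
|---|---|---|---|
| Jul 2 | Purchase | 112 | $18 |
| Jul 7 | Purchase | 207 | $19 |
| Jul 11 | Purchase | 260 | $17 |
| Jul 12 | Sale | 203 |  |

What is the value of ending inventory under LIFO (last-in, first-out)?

Ending inventory = $6,918

Jul 12, 203 sold [LIFO — newest first]: 203 @ $17 = $3,451
Ending inventory: 112 @ $18 + 207 @ $19 + 57 @ $17 = $6,918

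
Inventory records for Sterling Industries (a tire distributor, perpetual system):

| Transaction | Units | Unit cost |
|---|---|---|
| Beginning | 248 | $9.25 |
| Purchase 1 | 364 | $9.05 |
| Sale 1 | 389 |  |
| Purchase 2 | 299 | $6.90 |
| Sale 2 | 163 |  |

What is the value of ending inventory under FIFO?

Sale 1 (389) [FIFO — oldest first]: 248 @ $9.25 + 141 @ $9.05 = $3,570.05
Sale 2 (163) [FIFO — oldest first]: 163 @ $9.05 = $1,475.15
Total COGS = $3,570.05 + $1,475.15 = $5,045.20
Ending inventory: 60 @ $9.05 + 299 @ $6.90 = $2,606.10
Check: goods available $7,651.30 = COGS $5,045.20 + ending $2,606.10

Ending inventory = $2,606.10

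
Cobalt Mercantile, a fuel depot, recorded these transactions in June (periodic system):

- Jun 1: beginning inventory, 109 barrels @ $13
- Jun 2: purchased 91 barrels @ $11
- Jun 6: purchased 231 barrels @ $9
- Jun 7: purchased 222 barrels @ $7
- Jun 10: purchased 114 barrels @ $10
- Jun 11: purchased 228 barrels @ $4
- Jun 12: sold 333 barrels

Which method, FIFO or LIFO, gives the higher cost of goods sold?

FIFO

FIFO COGS: 109 @ $13 + 91 @ $11 + 133 @ $9 = $3,615
LIFO COGS: 228 @ $4 + 105 @ $10 = $1,962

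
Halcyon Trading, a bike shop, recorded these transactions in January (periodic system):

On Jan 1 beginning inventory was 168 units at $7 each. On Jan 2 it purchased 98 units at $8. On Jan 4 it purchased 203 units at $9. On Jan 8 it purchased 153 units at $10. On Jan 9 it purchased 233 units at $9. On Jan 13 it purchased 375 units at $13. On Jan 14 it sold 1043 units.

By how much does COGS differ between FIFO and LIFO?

FIFO COGS: 168 @ $7 + 98 @ $8 + 203 @ $9 + 153 @ $10 + 233 @ $9 + 188 @ $13 = $9,858
LIFO COGS: 375 @ $13 + 233 @ $9 + 153 @ $10 + 203 @ $9 + 79 @ $8 = $10,961
Difference = |$9,858 − $10,961| = $1,103

$1,103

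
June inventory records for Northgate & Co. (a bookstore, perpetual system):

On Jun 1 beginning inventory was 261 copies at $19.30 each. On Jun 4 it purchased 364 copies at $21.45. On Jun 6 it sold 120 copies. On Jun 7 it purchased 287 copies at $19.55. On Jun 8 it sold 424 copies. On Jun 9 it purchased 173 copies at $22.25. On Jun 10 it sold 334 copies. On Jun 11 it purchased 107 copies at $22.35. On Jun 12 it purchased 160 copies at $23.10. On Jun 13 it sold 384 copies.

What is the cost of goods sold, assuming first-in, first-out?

COGS = $26,313.65

Jun 6, 120 sold [FIFO — oldest first]: 120 @ $19.30 = $2,316.00
Jun 8, 424 sold [FIFO — oldest first]: 141 @ $19.30 + 283 @ $21.45 = $8,791.65
Jun 10, 334 sold [FIFO — oldest first]: 81 @ $21.45 + 253 @ $19.55 = $6,683.60
Jun 13, 384 sold [FIFO — oldest first]: 34 @ $19.55 + 173 @ $22.25 + 107 @ $22.35 + 70 @ $23.10 = $8,522.40
Total COGS = $2,316.00 + $8,791.65 + $6,683.60 + $8,522.40 = $26,313.65
Ending inventory: 90 @ $23.10 = $2,079.00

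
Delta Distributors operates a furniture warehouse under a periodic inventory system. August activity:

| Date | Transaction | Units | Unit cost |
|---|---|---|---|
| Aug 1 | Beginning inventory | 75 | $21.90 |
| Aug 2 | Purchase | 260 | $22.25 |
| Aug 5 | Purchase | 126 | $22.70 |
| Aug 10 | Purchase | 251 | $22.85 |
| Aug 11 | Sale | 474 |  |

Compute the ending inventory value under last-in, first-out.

Ending inventory = $5,269.25

Aug 11, 474 sold [LIFO — newest first]: 251 @ $22.85 + 126 @ $22.70 + 97 @ $22.25 = $10,753.80
Ending inventory: 75 @ $21.90 + 163 @ $22.25 = $5,269.25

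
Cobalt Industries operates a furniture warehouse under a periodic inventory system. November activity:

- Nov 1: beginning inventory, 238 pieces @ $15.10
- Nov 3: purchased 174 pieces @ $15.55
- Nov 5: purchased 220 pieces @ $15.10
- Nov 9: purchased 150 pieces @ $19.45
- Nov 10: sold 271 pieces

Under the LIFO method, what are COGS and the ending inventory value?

Nov 10, 271 sold [LIFO — newest first]: 150 @ $19.45 + 121 @ $15.10 = $4,744.60
Ending inventory: 238 @ $15.10 + 174 @ $15.55 + 99 @ $15.10 = $7,794.40
Check: goods available $12,539.00 = COGS $4,744.60 + ending $7,794.40

COGS = $4,744.60; ending inventory = $7,794.40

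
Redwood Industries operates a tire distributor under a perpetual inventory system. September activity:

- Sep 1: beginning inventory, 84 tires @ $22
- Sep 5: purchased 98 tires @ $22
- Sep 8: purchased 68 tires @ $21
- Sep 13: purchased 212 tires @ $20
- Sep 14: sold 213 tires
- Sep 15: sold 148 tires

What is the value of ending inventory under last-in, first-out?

Ending inventory = $2,222

Sep 14, 213 sold [LIFO — newest first]: 212 @ $20 + 1 @ $21 = $4,261
Sep 15, 148 sold [LIFO — newest first]: 67 @ $21 + 81 @ $22 = $3,189
Total COGS = $4,261 + $3,189 = $7,450
Ending inventory: 84 @ $22 + 17 @ $22 = $2,222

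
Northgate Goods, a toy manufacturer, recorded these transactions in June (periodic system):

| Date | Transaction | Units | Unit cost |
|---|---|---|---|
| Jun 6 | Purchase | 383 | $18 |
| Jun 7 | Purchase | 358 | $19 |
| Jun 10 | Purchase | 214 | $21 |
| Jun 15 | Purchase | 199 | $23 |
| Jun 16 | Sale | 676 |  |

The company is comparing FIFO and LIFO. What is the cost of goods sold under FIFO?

FIFO COGS: 383 @ $18 + 293 @ $19 = $12,461
LIFO COGS: 199 @ $23 + 214 @ $21 + 263 @ $19 = $14,068

COGS = $12,461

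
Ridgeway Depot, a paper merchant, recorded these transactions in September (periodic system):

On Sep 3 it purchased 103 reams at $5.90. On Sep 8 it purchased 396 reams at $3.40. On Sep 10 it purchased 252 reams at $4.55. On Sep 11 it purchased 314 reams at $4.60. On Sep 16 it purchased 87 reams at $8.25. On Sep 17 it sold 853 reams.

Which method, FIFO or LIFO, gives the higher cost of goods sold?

LIFO

FIFO COGS: 103 @ $5.90 + 396 @ $3.40 + 252 @ $4.55 + 102 @ $4.60 = $3,569.90
LIFO COGS: 87 @ $8.25 + 314 @ $4.60 + 252 @ $4.55 + 200 @ $3.40 = $3,988.75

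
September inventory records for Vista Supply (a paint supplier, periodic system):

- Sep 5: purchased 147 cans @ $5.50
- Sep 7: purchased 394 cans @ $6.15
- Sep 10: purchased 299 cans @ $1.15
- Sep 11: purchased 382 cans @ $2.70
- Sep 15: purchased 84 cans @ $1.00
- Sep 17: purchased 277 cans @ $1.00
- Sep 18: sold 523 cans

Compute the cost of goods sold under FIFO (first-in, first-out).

COGS = $3,120.90

Sep 18, 523 sold [FIFO — oldest first]: 147 @ $5.50 + 376 @ $6.15 = $3,120.90
Ending inventory: 18 @ $6.15 + 299 @ $1.15 + 382 @ $2.70 + 84 @ $1.00 + 277 @ $1.00 = $1,846.95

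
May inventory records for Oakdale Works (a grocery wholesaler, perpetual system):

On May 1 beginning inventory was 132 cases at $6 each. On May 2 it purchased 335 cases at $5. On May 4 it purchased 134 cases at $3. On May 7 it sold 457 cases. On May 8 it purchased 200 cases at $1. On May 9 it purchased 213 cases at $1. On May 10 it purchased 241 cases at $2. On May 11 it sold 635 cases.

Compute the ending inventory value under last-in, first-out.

May 7, 457 sold [LIFO — newest first]: 134 @ $3 + 323 @ $5 = $2,017
May 11, 635 sold [LIFO — newest first]: 241 @ $2 + 213 @ $1 + 181 @ $1 = $876
Total COGS = $2,017 + $876 = $2,893
Ending inventory: 132 @ $6 + 12 @ $5 + 19 @ $1 = $871

Ending inventory = $871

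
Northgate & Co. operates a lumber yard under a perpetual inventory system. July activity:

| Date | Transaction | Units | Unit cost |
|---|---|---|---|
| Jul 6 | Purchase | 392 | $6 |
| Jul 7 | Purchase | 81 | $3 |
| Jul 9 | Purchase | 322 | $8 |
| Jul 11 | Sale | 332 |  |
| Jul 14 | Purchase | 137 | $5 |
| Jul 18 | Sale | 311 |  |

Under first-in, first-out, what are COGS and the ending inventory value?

Jul 11, 332 sold [FIFO — oldest first]: 332 @ $6 = $1,992
Jul 18, 311 sold [FIFO — oldest first]: 60 @ $6 + 81 @ $3 + 170 @ $8 = $1,963
Total COGS = $1,992 + $1,963 = $3,955
Ending inventory: 152 @ $8 + 137 @ $5 = $1,901

COGS = $3,955; ending inventory = $1,901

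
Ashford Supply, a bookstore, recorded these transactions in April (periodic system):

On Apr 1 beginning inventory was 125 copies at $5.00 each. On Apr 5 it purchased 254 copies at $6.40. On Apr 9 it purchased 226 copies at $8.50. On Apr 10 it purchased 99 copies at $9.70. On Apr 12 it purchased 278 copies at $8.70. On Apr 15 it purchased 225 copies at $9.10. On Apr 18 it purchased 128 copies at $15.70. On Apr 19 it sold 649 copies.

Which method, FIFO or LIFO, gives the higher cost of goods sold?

FIFO COGS: 125 @ $5.00 + 254 @ $6.40 + 226 @ $8.50 + 44 @ $9.70 = $4,598.40
LIFO COGS: 128 @ $15.70 + 225 @ $9.10 + 278 @ $8.70 + 18 @ $9.70 = $6,650.30

LIFO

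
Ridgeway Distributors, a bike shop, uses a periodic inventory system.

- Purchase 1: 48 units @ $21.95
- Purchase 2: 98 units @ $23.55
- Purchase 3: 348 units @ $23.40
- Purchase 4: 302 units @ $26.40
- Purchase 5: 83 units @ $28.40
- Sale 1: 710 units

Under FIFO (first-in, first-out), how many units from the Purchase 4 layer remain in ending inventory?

Sale 1 (710) [FIFO — oldest first]: 48 @ $21.95 + 98 @ $23.55 + 348 @ $23.40 + 216 @ $26.40 = $17,207.10
Ending inventory: 86 @ $26.40 + 83 @ $28.40 = $4,627.60

86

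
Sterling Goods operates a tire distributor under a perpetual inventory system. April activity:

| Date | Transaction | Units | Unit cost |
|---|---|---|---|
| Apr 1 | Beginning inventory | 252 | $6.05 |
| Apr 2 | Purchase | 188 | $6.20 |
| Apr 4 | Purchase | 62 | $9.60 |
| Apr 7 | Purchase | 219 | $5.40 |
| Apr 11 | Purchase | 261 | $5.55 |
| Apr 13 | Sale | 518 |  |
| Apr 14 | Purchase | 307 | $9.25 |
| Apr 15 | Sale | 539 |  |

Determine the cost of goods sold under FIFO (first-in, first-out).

COGS = $6,610.30

Apr 13, 518 sold [FIFO — oldest first]: 252 @ $6.05 + 188 @ $6.20 + 62 @ $9.60 + 16 @ $5.40 = $3,371.80
Apr 15, 539 sold [FIFO — oldest first]: 203 @ $5.40 + 261 @ $5.55 + 75 @ $9.25 = $3,238.50
Total COGS = $3,371.80 + $3,238.50 = $6,610.30
Ending inventory: 232 @ $9.25 = $2,146.00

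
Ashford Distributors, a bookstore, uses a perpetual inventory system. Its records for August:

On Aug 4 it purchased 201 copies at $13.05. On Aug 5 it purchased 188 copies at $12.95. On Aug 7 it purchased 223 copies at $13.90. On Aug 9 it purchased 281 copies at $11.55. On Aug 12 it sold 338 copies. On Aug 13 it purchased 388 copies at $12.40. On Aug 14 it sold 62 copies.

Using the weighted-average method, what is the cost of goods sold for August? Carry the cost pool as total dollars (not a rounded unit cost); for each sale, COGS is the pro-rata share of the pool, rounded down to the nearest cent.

COGS = $5,098.26

After Aug 4: 201 on hand, pool $2,623.05 (≈ $13.0500 each)
After Aug 5: 389 on hand, pool $5,057.65 (≈ $13.0017 each)
After Aug 7: 612 on hand, pool $8,157.35 (≈ $13.3290 each)
After Aug 9: 893 on hand, pool $11,402.90 (≈ $12.7692 each)
Aug 12, sell 338: 338/893 × $11,402.90 → $4,315.99
After Aug 13: 943 on hand, pool $11,898.11 (≈ $12.6173 each)
Aug 14, sell 62: 62/943 × $11,898.11 → $782.27
Total COGS = $4,315.99 + $782.27 = $5,098.26
Ending inventory (cost pool remaining) = $11,115.84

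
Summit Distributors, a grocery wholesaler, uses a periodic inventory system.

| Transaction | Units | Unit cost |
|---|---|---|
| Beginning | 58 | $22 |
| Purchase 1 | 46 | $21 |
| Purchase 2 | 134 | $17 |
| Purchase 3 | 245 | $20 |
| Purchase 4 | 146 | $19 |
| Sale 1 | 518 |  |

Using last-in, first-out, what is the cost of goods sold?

COGS = $9,833

Sale 1 (518) [LIFO — newest first]: 146 @ $19 + 245 @ $20 + 127 @ $17 = $9,833
Ending inventory: 58 @ $22 + 46 @ $21 + 7 @ $17 = $2,361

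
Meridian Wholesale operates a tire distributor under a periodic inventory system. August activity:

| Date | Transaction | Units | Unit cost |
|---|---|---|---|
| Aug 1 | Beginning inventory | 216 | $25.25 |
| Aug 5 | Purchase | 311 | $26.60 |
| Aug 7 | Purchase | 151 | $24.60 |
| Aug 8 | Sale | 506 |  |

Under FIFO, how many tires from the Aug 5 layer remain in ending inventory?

21

Aug 8, 506 sold [FIFO — oldest first]: 216 @ $25.25 + 290 @ $26.60 = $13,168.00
Ending inventory: 21 @ $26.60 + 151 @ $24.60 = $4,273.20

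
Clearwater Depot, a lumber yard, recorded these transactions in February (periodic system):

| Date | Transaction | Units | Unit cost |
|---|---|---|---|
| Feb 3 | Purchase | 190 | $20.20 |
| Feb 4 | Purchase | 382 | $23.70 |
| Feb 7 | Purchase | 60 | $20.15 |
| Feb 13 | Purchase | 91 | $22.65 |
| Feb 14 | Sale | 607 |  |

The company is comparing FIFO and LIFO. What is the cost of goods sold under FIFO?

COGS = $13,596.65

FIFO COGS: 190 @ $20.20 + 382 @ $23.70 + 35 @ $20.15 = $13,596.65
LIFO COGS: 91 @ $22.65 + 60 @ $20.15 + 382 @ $23.70 + 74 @ $20.20 = $13,818.35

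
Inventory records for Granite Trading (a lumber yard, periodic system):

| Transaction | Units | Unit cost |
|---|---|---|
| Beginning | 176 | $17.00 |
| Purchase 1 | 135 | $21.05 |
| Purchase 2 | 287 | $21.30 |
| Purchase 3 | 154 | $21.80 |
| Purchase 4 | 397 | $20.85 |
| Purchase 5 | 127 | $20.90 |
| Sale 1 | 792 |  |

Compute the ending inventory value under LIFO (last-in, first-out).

Sale 1 (792) [LIFO — newest first]: 127 @ $20.90 + 397 @ $20.85 + 154 @ $21.80 + 114 @ $21.30 = $16,717.15
Ending inventory: 176 @ $17.00 + 135 @ $21.05 + 173 @ $21.30 = $9,518.65

Ending inventory = $9,518.65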